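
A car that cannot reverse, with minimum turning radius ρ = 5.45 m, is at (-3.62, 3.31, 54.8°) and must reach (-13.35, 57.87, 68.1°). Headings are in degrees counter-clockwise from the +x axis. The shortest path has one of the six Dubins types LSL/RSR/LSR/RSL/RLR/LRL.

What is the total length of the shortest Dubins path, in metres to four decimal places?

56.0739 m

Let ψ = atan2(Δy, Δx) = atan2(54.56, -9.73) = 100.1116° be the start→goal bearing.
Normalize: d = |goal − start| / ρ = 55.420813/5.45 = 10.168956, α = (θ_start − ψ) mod 360° = 314.6884° = 5.492349 rad, β = (θ_goal − ψ) mod 360° = 327.9884° = 5.724478 rad.
Common terms: sin α = -0.710942, cos α = 0.703251, sin β = -0.530091, cos β = 0.847941, cos(α−β) = 0.973179, d² = 103.407676. Work in radians in the unit-radius frame; every candidate has L = ρ·(t + p + q).
LSL: p² = 2 + d² − 2cos(α−β) + 2d(sin α − sin β) = 99.783187; p = √p² = 9.989153; φ = atan2(cos β − cos α, d + sin α − sin β) = 0.014485 rad; t = (φ − α) mod 2π = 0.805322 rad, q = (β − φ) mod 2π = 5.709993 rad → L = 5.45·(0.805322 + 9.989153 + 5.709993) = 5.45·16.504468 = 89.949348 m
RSR: p² = 2 + d² − 2cos(α−β) + 2d(sin β − sin α) = 107.139449; p = √p² = 10.350819; φ = atan2(cos α − cos β, d − sin α + sin β) = -0.013979 rad; t = (α − φ) mod 2π = 5.506328 rad, q = (φ − β) mod 2π = 0.544729 rad → L = 5.45·(5.506328 + 10.350819 + 0.544729) = 5.45·16.401875 = 89.390220 m
LSR: p² = d² − 2 + 2cos(α−β) + 2d(sin α + sin β) = 78.114024; p = √p² = 8.838214; φ = atan2(−cos α − cos β, d + sin α + sin β) − atan2(−2, p) = 0.050513 rad; t = (φ − α) mod 2π = 0.841350 rad, q = (φ − β) mod 2π = 0.609221 rad → L = 5.45·(0.841350 + 8.838214 + 0.609221) = 5.45·10.288784 = 56.073874 m
RSL: p² = d² − 2 + 2cos(α−β) − 2d(sin α + sin β) = 128.594044; p = √p² = 11.339931; φ = atan2(cos α + cos β, d − sin α − sin β) − atan2(2, p) = -0.039451 rad; t = (α − φ) mod 2π = 5.531800 rad, q = (β − φ) mod 2π = 5.763928 rad → L = 5.45·(5.531800 + 11.339931 + 5.763928) = 5.45·22.635659 = 123.364344 m
RLR: c = (6 − d² + 2cos(α−β) + 2d(sin α − sin β))/8 = -12.392431, |c| > 1 → infeasible
LRL: c = (6 − d² + 2cos(α−β) − 2d(sin α − sin β))/8 = -11.472898, |c| > 1 → infeasible
Shortest: LSR with L = 56.073874 m ≈ 56.0739 m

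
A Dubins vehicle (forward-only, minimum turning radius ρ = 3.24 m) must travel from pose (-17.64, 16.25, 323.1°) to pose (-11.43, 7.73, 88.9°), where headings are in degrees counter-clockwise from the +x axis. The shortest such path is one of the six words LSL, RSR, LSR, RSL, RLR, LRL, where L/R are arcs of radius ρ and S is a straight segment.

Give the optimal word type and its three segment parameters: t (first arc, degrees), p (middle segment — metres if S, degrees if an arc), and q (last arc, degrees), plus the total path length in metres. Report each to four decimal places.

RSL: t = 70.9830°, p = 4.0738 m, q = 196.7830°, L = 19.2156 m

Let ψ = atan2(Δy, Δx) = atan2(-8.52, 6.21) = -53.9127° be the start→goal bearing.
Normalize: d = |goal − start| / ρ = 10.542983/3.24 = 3.254007, α = (θ_start − ψ) mod 360° = 17.0127° = 0.296928 rad, β = (θ_goal − ψ) mod 360° = 142.8127° = 2.492552 rad.
Common terms: sin α = 0.292584, cos α = 0.956240, sin β = 0.604423, cos β = -0.796664, cos(α−β) = -0.584958, d² = 10.588563. Work in radians in the unit-radius frame; every candidate has L = ρ·(t + p + q).
LSL: p² = 2 + d² − 2cos(α−β) + 2d(sin α − sin β) = 11.729025; p = √p² = 3.424766; φ = atan2(cos β − cos α, d + sin α − sin β) = -0.537316 rad; t = (φ − α) mod 2π = 5.448942 rad, q = (β − φ) mod 2π = 3.029867 rad → L = 3.24·(5.448942 + 3.424766 + 3.029867) = 3.24·11.903576 = 38.567586 m
RSR: p² = 2 + d² − 2cos(α−β) + 2d(sin β − sin α) = 15.787932; p = √p² = 3.973403; φ = atan2(cos α − cos β, d − sin α + sin β) = 0.456890 rad; t = (α − φ) mod 2π = 6.123223 rad, q = (φ − β) mod 2π = 4.247524 rad → L = 3.24·(6.123223 + 3.973403 + 4.247524) = 3.24·14.344149 = 46.475044 m
LSR: p² = d² − 2 + 2cos(α−β) + 2d(sin α + sin β) = 13.256377; p = √p² = 3.640931; φ = atan2(−cos α − cos β, d + sin α + sin β) − atan2(−2, p) = 0.463890 rad; t = (φ − α) mod 2π = 0.166962 rad, q = (φ − β) mod 2π = 4.254523 rad → L = 3.24·(0.166962 + 3.640931 + 4.254523) = 3.24·8.062416 = 26.122228 m
RSL: p² = d² − 2 + 2cos(α−β) − 2d(sin α + sin β) = 1.580918; p = √p² = 1.257346; φ = atan2(cos α + cos β, d − sin α − sin β) − atan2(2, p) = -0.941960 rad; t = (α − φ) mod 2π = 1.238888 rad, q = (β − φ) mod 2π = 3.434512 rad → L = 3.24·(1.238888 + 1.257346 + 3.434512) = 3.24·5.930746 = 19.215616 m
RLR: c = (6 − d² + 2cos(α−β) + 2d(sin α − sin β))/8 = -0.973491; p = 2π − arccos c = 3.372359 rad; φ = atan2(cos α − cos β, d − sin α + sin β) = 0.456890 rad; t = (α − φ + p/2) mod 2π = 1.526217 rad, q = (α − β − t + p) mod 2π = 5.933703 rad → L = 3.24·(1.526217 + 3.372359 + 5.933703) = 3.24·10.832279 = 35.096583 m
LRL: c = (6 − d² + 2cos(α−β) − 2d(sin α − sin β))/8 = -0.466128; p = 2π − arccos c = 4.227480 rad; φ = atan2(cos β − cos α, d + sin α − sin β) = -0.537316 rad; t = (φ − α + p/2) mod 2π = 1.279497 rad, q = (β − α − t + p) mod 2π = 5.143607 rad → L = 3.24·(1.279497 + 4.227480 + 5.143607) = 3.24·10.650583 = 34.507890 m
Shortest: RSL with L = 19.215616 m ≈ 19.2156 m
Convert RSL to answer units (arcs ×180/π): t = 1.238888·180/π = 70.9830°, p = ρ·p = 3.24·1.257346 = 4.0738 m, q = 3.434512·180/π = 196.7830°, L = 19.2156 m.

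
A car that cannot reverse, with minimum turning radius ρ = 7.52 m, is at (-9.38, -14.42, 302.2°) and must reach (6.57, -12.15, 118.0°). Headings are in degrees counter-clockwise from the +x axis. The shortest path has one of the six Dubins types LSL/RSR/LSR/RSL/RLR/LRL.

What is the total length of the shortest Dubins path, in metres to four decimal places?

Let ψ = atan2(Δy, Δx) = atan2(2.27, 15.95) = 8.0999° be the start→goal bearing.
Normalize: d = |goal − start| / ρ = 16.110723/7.52 = 2.142383, α = (θ_start − ψ) mod 360° = 294.1001° = 5.133015 rad, β = (θ_goal − ψ) mod 360° = 109.9001° = 1.918118 rad.
Common terms: sin α = -0.912834, cos α = 0.408332, sin β = 0.940288, cos β = -0.340381, cos(α−β) = -0.997314, d² = 4.589807. Work in radians in the unit-radius frame; every candidate has L = ρ·(t + p + q).
LSL: p² = 2 + d² − 2cos(α−β) + 2d(sin α − sin β) = 0.644243; p = √p² = 0.802647; φ = atan2(cos β − cos α, d + sin α − sin β) = -1.202116 rad; t = (φ − α) mod 2π = 6.231240 rad, q = (β − φ) mod 2π = 3.120234 rad → L = 7.52·(6.231240 + 0.802647 + 3.120234) = 7.52·10.154122 = 76.358994 m
RSR: p² = 2 + d² − 2cos(α−β) + 2d(sin β − sin α) = 16.524628; p = √p² = 4.065050; φ = atan2(cos α − cos β, d − sin α + sin β) = 0.185240 rad; t = (α − φ) mod 2π = 4.947774 rad, q = (φ − β) mod 2π = 4.550308 rad → L = 7.52·(4.947774 + 4.065050 + 4.550308) = 7.52·13.563131 = 101.994748 m
LSR: p² = d² − 2 + 2cos(α−β) + 2d(sin α + sin β) = 0.712812; p = √p² = 0.844282; φ = atan2(−cos α − cos β, d + sin α + sin β) − atan2(−2, p) = 1.140044 rad; t = (φ − α) mod 2π = 2.290215 rad, q = (φ − β) mod 2π = 5.505111 rad → L = 7.52·(2.290215 + 0.844282 + 5.505111) = 7.52·8.639608 = 64.969849 m
RSL: p² = d² − 2 + 2cos(α−β) − 2d(sin α + sin β) = 0.477544; p = √p² = 0.691045; φ = atan2(cos α + cos β, d − sin α − sin β) − atan2(2, p) = -1.205998 rad; t = (α − φ) mod 2π = 0.055827 rad, q = (β − φ) mod 2π = 3.124116 rad → L = 7.52·(0.055827 + 0.691045 + 3.124116) = 7.52·3.870988 = 29.109831 m
RLR: c = (6 − d² + 2cos(α−β) + 2d(sin α − sin β))/8 = -1.065579, |c| > 1 → infeasible
LRL: c = (6 − d² + 2cos(α−β) − 2d(sin α − sin β))/8 = 0.919470; p = 2π − arccos c = 5.879118 rad; φ = atan2(cos β − cos α, d + sin α − sin β) = -1.202116 rad; t = (φ − α + p/2) mod 2π = 2.887614 rad, q = (β − α − t + p) mod 2π = 6.059793 rad → L = 7.52·(2.887614 + 5.879118 + 6.059793) = 7.52·14.826526 = 111.495472 m
Shortest: RSL with L = 29.109831 m ≈ 29.1098 m

29.1098 m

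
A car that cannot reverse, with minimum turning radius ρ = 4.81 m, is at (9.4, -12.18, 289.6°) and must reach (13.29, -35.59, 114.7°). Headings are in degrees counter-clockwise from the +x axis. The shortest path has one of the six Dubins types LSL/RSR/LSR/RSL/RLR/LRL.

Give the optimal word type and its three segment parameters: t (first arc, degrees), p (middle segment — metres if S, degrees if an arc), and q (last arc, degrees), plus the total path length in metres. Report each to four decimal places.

Let ψ = atan2(Δy, Δx) = atan2(-23.41, 3.89) = -80.5655° be the start→goal bearing.
Normalize: d = |goal − start| / ρ = 23.730997/4.81 = 4.933679, α = (θ_start − ψ) mod 360° = 10.1655° = 0.177421 rad, β = (θ_goal − ψ) mod 360° = 195.2655° = 3.408025 rad.
Common terms: sin α = 0.176491, cos α = 0.984302, sin β = -0.263292, cos β = -0.964716, cos(α−β) = -0.996041, d² = 24.341190. Work in radians in the unit-radius frame; every candidate has L = ρ·(t + p + q).
LSL: p² = 2 + d² − 2cos(α−β) + 2d(sin α − sin β) = 32.672768; p = √p² = 5.716010; φ = atan2(cos β − cos α, d + sin α − sin β) = -0.347954 rad; t = (φ − α) mod 2π = 5.757810 rad, q = (β − φ) mod 2π = 3.755979 rad → L = 4.81·(5.757810 + 5.716010 + 3.755979) = 4.81·15.229800 = 73.255336 m
RSR: p² = 2 + d² − 2cos(α−β) + 2d(sin β − sin α) = 23.993775; p = √p² = 4.898344; φ = atan2(cos α − cos β, d − sin α + sin β) = 0.409219 rad; t = (α − φ) mod 2π = 6.051387 rad, q = (φ − β) mod 2π = 3.284380 rad → L = 4.81·(6.051387 + 4.898344 + 3.284380) = 4.81·14.234110 = 68.466071 m
LSR: p² = d² − 2 + 2cos(α−β) + 2d(sin α + sin β) = 19.492620; p = √p² = 4.415045; φ = atan2(−cos α − cos β, d + sin α + sin β) − atan2(−2, p) = 0.421302 rad; t = (φ − α) mod 2π = 0.243881 rad, q = (φ − β) mod 2π = 3.296462 rad → L = 4.81·(0.243881 + 4.415045 + 3.296462) = 4.81·7.955388 = 38.265418 m
RSL: p² = d² − 2 + 2cos(α−β) − 2d(sin α + sin β) = 21.205596; p = √p² = 4.604953; φ = atan2(cos α + cos β, d − sin α − sin β) − atan2(2, p) = -0.405833 rad; t = (α − φ) mod 2π = 0.583254 rad, q = (β − φ) mod 2π = 3.813858 rad → L = 4.81·(0.583254 + 4.604953 + 3.813858) = 4.81·9.002065 = 43.299932 m
RLR: c = (6 − d² + 2cos(α−β) + 2d(sin α − sin β))/8 = -1.999222, |c| > 1 → infeasible
LRL: c = (6 − d² + 2cos(α−β) − 2d(sin α − sin β))/8 = -3.084096, |c| > 1 → infeasible
Shortest: LSR with L = 38.265418 m ≈ 38.2654 m
Convert LSR to answer units (arcs ×180/π): t = 0.243881·180/π = 13.9734°, p = ρ·p = 4.81·4.415045 = 21.2364 m, q = 3.296462·180/π = 188.8734°, L = 38.2654 m.

LSR: t = 13.9734°, p = 21.2364 m, q = 188.8734°, L = 38.2654 m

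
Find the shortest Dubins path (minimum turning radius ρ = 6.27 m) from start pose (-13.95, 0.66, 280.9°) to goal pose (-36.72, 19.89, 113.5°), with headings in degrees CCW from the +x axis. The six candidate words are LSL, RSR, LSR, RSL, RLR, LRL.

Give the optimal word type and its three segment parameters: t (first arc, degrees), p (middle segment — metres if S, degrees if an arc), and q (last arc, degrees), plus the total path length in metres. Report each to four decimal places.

Let ψ = atan2(Δy, Δx) = atan2(19.23, -22.77) = 139.8178° be the start→goal bearing.
Normalize: d = |goal − start| / ρ = 29.803788/6.27 = 4.753395, α = (θ_start − ψ) mod 360° = 141.0822° = 2.462348 rad, β = (θ_goal − ψ) mod 360° = 333.6822° = 5.823853 rad.
Common terms: sin α = 0.628205, cos α = -0.778048, sin β = -0.443350, cos β = 0.896349, cos(α−β) = -0.975917, d² = 22.594767. Work in radians in the unit-radius frame; every candidate has L = ρ·(t + p + q).
LSL: p² = 2 + d² − 2cos(α−β) + 2d(sin α − sin β) = 36.733652; p = √p² = 6.060829; φ = atan2(cos β − cos α, d + sin α − sin β) = 0.279906 rad; t = (φ − α) mod 2π = 4.100743 rad, q = (β − φ) mod 2π = 5.543947 rad → L = 6.27·(4.100743 + 6.060829 + 5.543947) = 6.27·15.705519 = 98.473603 m
RSR: p² = 2 + d² − 2cos(α−β) + 2d(sin β − sin α) = 16.359548; p = √p² = 4.044694; φ = atan2(cos α − cos β, d − sin α + sin β) = -0.426815 rad; t = (α − φ) mod 2π = 2.889163 rad, q = (φ − β) mod 2π = 0.032518 rad → L = 6.27·(2.889163 + 4.044694 + 0.032518) = 6.27·6.966375 = 43.679171 m
LSR: p² = d² − 2 + 2cos(α−β) + 2d(sin α + sin β) = 20.400311; p = √p² = 4.516670; φ = atan2(−cos α − cos β, d + sin α + sin β) − atan2(−2, p) = 0.392902 rad; t = (φ − α) mod 2π = 4.213739 rad, q = (φ − β) mod 2π = 0.852235 rad → L = 6.27·(4.213739 + 4.516670 + 0.852235) = 6.27·9.582645 = 60.083181 m
RSL: p² = d² − 2 + 2cos(α−β) − 2d(sin α + sin β) = 16.885555; p = √p² = 4.109204; φ = atan2(cos α + cos β, d − sin α − sin β) − atan2(2, p) = -0.427072 rad; t = (α − φ) mod 2π = 2.889421 rad, q = (β − φ) mod 2π = 6.250925 rad → L = 6.27·(2.889421 + 4.109204 + 6.250925) = 6.27·13.249549 = 83.074672 m
RLR: c = (6 − d² + 2cos(α−β) + 2d(sin α − sin β))/8 = -1.044944, |c| > 1 → infeasible
LRL: c = (6 − d² + 2cos(α−β) − 2d(sin α − sin β))/8 = -3.591707, |c| > 1 → infeasible
Shortest: RSR with L = 43.679171 m ≈ 43.6792 m
Convert RSR to answer units (arcs ×180/π): t = 2.889163·180/π = 165.5369°, p = ρ·p = 6.27·4.044694 = 25.3602 m, q = 0.032518·180/π = 1.8631°, L = 43.6792 m.

RSR: t = 165.5369°, p = 25.3602 m, q = 1.8631°, L = 43.6792 m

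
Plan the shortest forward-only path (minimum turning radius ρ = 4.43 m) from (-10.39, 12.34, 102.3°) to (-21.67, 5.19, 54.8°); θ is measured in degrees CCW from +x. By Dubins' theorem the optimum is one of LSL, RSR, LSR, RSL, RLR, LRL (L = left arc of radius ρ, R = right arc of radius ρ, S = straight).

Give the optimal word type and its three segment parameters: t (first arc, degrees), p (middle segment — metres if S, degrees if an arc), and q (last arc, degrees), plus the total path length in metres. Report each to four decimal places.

Let ψ = atan2(Δy, Δx) = atan2(-7.15, -11.28) = -147.6308° be the start→goal bearing.
Normalize: d = |goal − start| / ρ = 13.355183/4.43 = 3.014714, α = (θ_start − ψ) mod 360° = 249.9308° = 4.362116 rad, β = (θ_goal − ψ) mod 360° = 202.4308° = 3.533084 rad.
Common terms: sin α = -0.939279, cos α = -0.343155, sin β = -0.381567, cos β = -0.924341, cos(α−β) = 0.675590, d² = 9.088500. Work in radians in the unit-radius frame; every candidate has L = ρ·(t + p + q).
LSL: p² = 2 + d² − 2cos(α−β) + 2d(sin α − sin β) = 6.374639; p = √p² = 2.524805; φ = atan2(cos β − cos α, d + sin α − sin β) = -0.232274 rad; t = (φ − α) mod 2π = 1.688796 rad, q = (β − φ) mod 2π = 3.765358 rad → L = 4.43·(1.688796 + 2.524805 + 3.765358) = 4.43·7.978959 = 35.346787 m
RSR: p² = 2 + d² − 2cos(α−β) + 2d(sin β − sin α) = 13.100000; p = √p² = 3.619392; φ = atan2(cos α − cos β, d − sin α + sin β) = 0.161274 rad; t = (α − φ) mod 2π = 4.200842 rad, q = (φ − β) mod 2π = 2.911375 rad → L = 4.43·(4.200842 + 3.619392 + 2.911375) = 4.43·10.731609 = 47.541028 m
LSR: p² = d² − 2 + 2cos(α−β) + 2d(sin α + sin β) = 0.475732; p = √p² = 0.689733; φ = atan2(−cos α − cos β, d + sin α + sin β) − atan2(−2, p) = 1.881104 rad; t = (φ − α) mod 2π = 3.802174 rad, q = (φ − β) mod 2π = 4.631206 rad → L = 4.43·(3.802174 + 0.689733 + 4.631206) = 4.43·9.123113 = 40.415392 m
RSL: p² = d² − 2 + 2cos(α−β) − 2d(sin α + sin β) = 16.403628; p = √p² = 4.050139; φ = atan2(cos α + cos β, d − sin α − sin β) − atan2(2, p) = -0.743106 rad; t = (α − φ) mod 2π = 5.105222 rad, q = (β − φ) mod 2π = 4.276190 rad → L = 4.43·(5.105222 + 4.050139 + 4.276190) = 4.43·13.431551 = 59.501772 m
RLR: c = (6 − d² + 2cos(α−β) + 2d(sin α − sin β))/8 = -0.637500; p = 2π − arccos c = 4.021140 rad; φ = atan2(cos α − cos β, d − sin α + sin β) = 0.161274 rad; t = (α − φ + p/2) mod 2π = 6.211412 rad, q = (α − β − t + p) mod 2π = 4.921945 rad → L = 4.43·(6.211412 + 4.021140 + 4.921945) = 4.43·15.154497 = 67.134420 m
LRL: c = (6 − d² + 2cos(α−β) − 2d(sin α − sin β))/8 = 0.203170; p = 2π − arccos c = 4.916984 rad; φ = atan2(cos β − cos α, d + sin α − sin β) = -0.232274 rad; t = (φ − α + p/2) mod 2π = 4.147288 rad, q = (β − α − t + p) mod 2π = 6.223849 rad → L = 4.43·(4.147288 + 4.916984 + 6.223849) = 4.43·15.288121 = 67.726376 m
Shortest: LSL with L = 35.346787 m ≈ 35.3468 m
Convert LSL to answer units (arcs ×180/π): t = 1.688796·180/π = 96.7609°, p = ρ·p = 4.43·2.524805 = 11.1849 m, q = 3.765358·180/π = 215.7391°, L = 35.3468 m.

LSL: t = 96.7609°, p = 11.1849 m, q = 215.7391°, L = 35.3468 m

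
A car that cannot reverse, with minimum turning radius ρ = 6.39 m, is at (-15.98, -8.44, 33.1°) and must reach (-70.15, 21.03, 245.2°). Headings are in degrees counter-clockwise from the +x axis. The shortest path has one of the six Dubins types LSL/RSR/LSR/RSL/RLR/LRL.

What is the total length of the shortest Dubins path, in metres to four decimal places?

Let ψ = atan2(Δy, Δx) = atan2(29.47, -54.17) = 151.4526° be the start→goal bearing.
Normalize: d = |goal − start| / ρ = 61.667413/6.39 = 9.650612, α = (θ_start − ψ) mod 360° = 241.6474° = 4.217543 rad, β = (θ_goal − ψ) mod 360° = 93.7474° = 1.636201 rad.
Common terms: sin α = -0.880042, cos α = -0.474896, sin β = 0.997862, cos β = -0.065358, cos(α−β) = -0.847122, d² = 93.134318. Work in radians in the unit-radius frame; every candidate has L = ρ·(t + p + q).
LSL: p² = 2 + d² − 2cos(α−β) + 2d(sin α − sin β) = 60.582718; p = √p² = 7.783490; φ = atan2(cos β − cos α, d + sin α − sin β) = 0.052640 rad; t = (φ − α) mod 2π = 2.118282 rad, q = (β − φ) mod 2π = 1.583561 rad → L = 6.39·(2.118282 + 7.783490 + 1.583561) = 6.39·11.485333 = 73.391281 m
RSR: p² = 2 + d² − 2cos(α−β) + 2d(sin β − sin α) = 133.074407; p = √p² = 11.535788; φ = atan2(cos α − cos β, d − sin α + sin β) = -0.035509 rad; t = (α − φ) mod 2π = 4.253052 rad, q = (φ − β) mod 2π = 4.611475 rad → L = 6.39·(4.253052 + 11.535788 + 4.611475) = 6.39·20.400315 = 130.358015 m
LSR: p² = d² − 2 + 2cos(α−β) + 2d(sin α + sin β) = 91.714142; p = √p² = 9.576750; φ = atan2(−cos α − cos β, d + sin α + sin β) − atan2(−2, p) = 0.261130 rad; t = (φ − α) mod 2π = 2.326772 rad, q = (φ − β) mod 2π = 4.908114 rad → L = 6.39·(2.326772 + 9.576750 + 4.908114) = 6.39·16.811636 = 107.426353 m
RSL: p² = d² − 2 + 2cos(α−β) − 2d(sin α + sin β) = 87.166007; p = √p² = 9.336274; φ = atan2(cos α + cos β, d − sin α − sin β) − atan2(2, p) = -0.267641 rad; t = (α − φ) mod 2π = 4.485185 rad, q = (β − φ) mod 2π = 1.903843 rad → L = 6.39·(4.485185 + 9.336274 + 1.903843) = 6.39·15.725301 = 100.484676 m
RLR: c = (6 − d² + 2cos(α−β) + 2d(sin α − sin β))/8 = -15.634301, |c| > 1 → infeasible
LRL: c = (6 − d² + 2cos(α−β) − 2d(sin α − sin β))/8 = -6.572840, |c| > 1 → infeasible
Shortest: LSL with L = 73.391281 m ≈ 73.3913 m

73.3913 m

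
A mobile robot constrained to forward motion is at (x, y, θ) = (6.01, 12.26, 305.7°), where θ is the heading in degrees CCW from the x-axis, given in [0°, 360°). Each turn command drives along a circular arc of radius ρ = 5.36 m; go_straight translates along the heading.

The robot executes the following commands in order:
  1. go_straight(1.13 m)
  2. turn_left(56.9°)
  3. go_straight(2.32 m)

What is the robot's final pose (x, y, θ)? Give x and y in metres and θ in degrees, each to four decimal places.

set_pose: (x, y, θ) = (6.0100, 12.2600, 305.7000°), ρ = 5.36
go_straight(1.13): x += 1.13·cos θ, y += 1.13·sin θ → (6.6694, 11.3423, 305.7000°)
turn_left(56.9°): centre at ρ to the left, rotate +56.9° → (11.2653, 9.1156, 362.6000° ≡ 2.6000°)
go_straight(2.32): x += 2.32·cos θ, y += 2.32·sin θ → (13.5829, 9.2209, 2.6000°)

(13.5829, 9.2209, 2.6000°)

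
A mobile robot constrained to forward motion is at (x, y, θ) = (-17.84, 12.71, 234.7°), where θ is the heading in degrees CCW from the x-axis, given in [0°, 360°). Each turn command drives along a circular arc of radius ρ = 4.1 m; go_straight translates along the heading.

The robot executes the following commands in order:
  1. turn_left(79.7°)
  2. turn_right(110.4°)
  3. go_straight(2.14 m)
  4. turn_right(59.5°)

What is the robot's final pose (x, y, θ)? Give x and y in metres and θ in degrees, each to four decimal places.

set_pose: (x, y, θ) = (-17.8400, 12.7100, 234.7000°), ρ = 4.1
turn_left(79.7°): centre at ρ to the left, rotate +79.7° → (-17.4232, 7.4722, 314.4000°)
turn_right(110.4°): centre at ρ to the right, rotate −110.4° → (-18.6849, 0.8580, 204.0000°)
go_straight(2.14): x += 2.14·cos θ, y += 2.14·sin θ → (-20.6399, -0.0124, 204.0000°)
turn_right(59.5°): centre at ρ to the right, rotate −59.5° → (-24.6884, 0.3953, 144.5000°)

(-24.6884, 0.3953, 144.5000°)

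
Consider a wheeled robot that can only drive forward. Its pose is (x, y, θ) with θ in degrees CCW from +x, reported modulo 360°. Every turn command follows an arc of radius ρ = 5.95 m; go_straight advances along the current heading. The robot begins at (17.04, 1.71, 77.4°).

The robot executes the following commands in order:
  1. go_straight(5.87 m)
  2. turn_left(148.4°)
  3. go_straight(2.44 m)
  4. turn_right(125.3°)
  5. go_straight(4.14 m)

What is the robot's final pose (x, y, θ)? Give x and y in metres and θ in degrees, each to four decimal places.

(-4.3233, 18.2700, 100.5000°)

set_pose: (x, y, θ) = (17.0400, 1.7100, 77.4000°), ρ = 5.95
go_straight(5.87): x += 5.87·cos θ, y += 5.87·sin θ → (18.3205, 7.4386, 77.4000°)
turn_left(148.4°): centre at ρ to the left, rotate +148.4° → (8.2482, 12.8847, 225.8000°)
go_straight(2.44): x += 2.44·cos θ, y += 2.44·sin θ → (6.5471, 11.1355, 225.8000°)
turn_right(125.3°): centre at ρ to the right, rotate −125.3° → (-3.5689, 14.1993, 100.5000°)
go_straight(4.14): x += 4.14·cos θ, y += 4.14·sin θ → (-4.3233, 18.2700, 100.5000°)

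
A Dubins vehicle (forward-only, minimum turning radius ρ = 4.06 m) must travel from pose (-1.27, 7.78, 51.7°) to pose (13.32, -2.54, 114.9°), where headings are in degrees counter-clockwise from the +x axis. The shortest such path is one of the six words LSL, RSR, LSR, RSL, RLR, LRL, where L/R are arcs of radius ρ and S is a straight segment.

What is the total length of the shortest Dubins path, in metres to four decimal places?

34.0818 m

Let ψ = atan2(Δy, Δx) = atan2(-10.32, 14.59) = -35.2731° be the start→goal bearing.
Normalize: d = |goal − start| / ρ = 17.870940/4.06 = 4.401709, α = (θ_start − ψ) mod 360° = 86.9731° = 1.517966 rad, β = (θ_goal − ψ) mod 360° = 150.1731° = 2.621014 rad.
Common terms: sin α = 0.998605, cos α = 0.052806, sin β = 0.497382, cos β = -0.867532, cos(α−β) = 0.450878, d² = 19.375045. Work in radians in the unit-radius frame; every candidate has L = ρ·(t + p + q).
LSL: p² = 2 + d² − 2cos(α−β) + 2d(sin α − sin β) = 24.885765; p = √p² = 4.988563; φ = atan2(cos β − cos α, d + sin α − sin β) = -0.185552 rad; t = (φ − α) mod 2π = 4.579667 rad, q = (β − φ) mod 2π = 2.806567 rad → L = 4.06·(4.579667 + 4.988563 + 2.806567) = 4.06·12.374797 = 50.241675 m
RSR: p² = 2 + d² − 2cos(α−β) + 2d(sin β − sin α) = 16.060815; p = √p² = 4.007595; φ = atan2(cos α − cos β, d − sin α + sin β) = 0.231716 rad; t = (α − φ) mod 2π = 1.286250 rad, q = (φ − β) mod 2π = 3.893887 rad → L = 4.06·(1.286250 + 4.007595 + 3.893887) = 4.06·9.187732 = 37.302192 m
LSR: p² = d² − 2 + 2cos(α−β) + 2d(sin α + sin β) = 31.446598; p = √p² = 5.607727; φ = atan2(−cos α − cos β, d + sin α + sin β) − atan2(−2, p) = 0.479862 rad; t = (φ − α) mod 2π = 5.245081 rad, q = (φ − β) mod 2π = 4.142033 rad → L = 4.06·(5.245081 + 5.607727 + 4.142033) = 4.06·14.994840 = 60.879051 m
RSL: p² = d² − 2 + 2cos(α−β) − 2d(sin α + sin β) = 5.107003; p = √p² = 2.259868; φ = atan2(cos α + cos β, d − sin α − sin β) − atan2(2, p) = -0.997837 rad; t = (α − φ) mod 2π = 2.515804 rad, q = (β − φ) mod 2π = 3.618852 rad → L = 4.06·(2.515804 + 2.259868 + 3.618852) = 4.06·8.394523 = 34.081763 m
RLR: c = (6 − d² + 2cos(α−β) + 2d(sin α − sin β))/8 = -1.007602, |c| > 1 → infeasible
LRL: c = (6 − d² + 2cos(α−β) − 2d(sin α − sin β))/8 = -2.110721, |c| > 1 → infeasible
Shortest: RSL with L = 34.081763 m ≈ 34.0818 m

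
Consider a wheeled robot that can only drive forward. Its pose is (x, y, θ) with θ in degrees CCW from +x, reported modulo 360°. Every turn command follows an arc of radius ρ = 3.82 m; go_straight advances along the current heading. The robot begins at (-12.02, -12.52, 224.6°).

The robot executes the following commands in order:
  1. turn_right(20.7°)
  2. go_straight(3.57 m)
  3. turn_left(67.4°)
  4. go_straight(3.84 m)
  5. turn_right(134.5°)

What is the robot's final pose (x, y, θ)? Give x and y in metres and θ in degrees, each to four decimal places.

(-25.0367, -25.0283, 136.8000°)

set_pose: (x, y, θ) = (-12.0200, -12.5200, 224.6000°), ρ = 3.82
turn_right(20.7°): centre at ρ to the right, rotate −20.7° → (-13.1546, -13.2925, 203.9000°)
go_straight(3.57): x += 3.57·cos θ, y += 3.57·sin θ → (-16.4185, -14.7389, 203.9000°)
turn_left(67.4°): centre at ρ to the left, rotate +67.4° → (-18.6898, -18.3180, 271.3000°)
go_straight(3.84): x += 3.84·cos θ, y += 3.84·sin θ → (-18.6027, -22.1570, 271.3000°)
turn_right(134.5°): centre at ρ to the right, rotate −134.5° → (-25.0367, -25.0283, 136.8000°)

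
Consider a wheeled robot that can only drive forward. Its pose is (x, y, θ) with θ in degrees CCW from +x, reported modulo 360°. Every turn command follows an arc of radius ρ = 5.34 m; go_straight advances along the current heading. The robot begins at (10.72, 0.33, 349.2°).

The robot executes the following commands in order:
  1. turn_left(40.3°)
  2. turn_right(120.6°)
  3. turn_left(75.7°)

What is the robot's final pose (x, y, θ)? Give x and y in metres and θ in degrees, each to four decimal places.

set_pose: (x, y, θ) = (10.7200, 0.3300, 349.2000°), ρ = 5.34
turn_left(40.3°): centre at ρ to the left, rotate +40.3° → (14.3502, 0.9277, 389.5000° ≡ 29.5000°)
turn_right(120.6°): centre at ρ to the right, rotate −120.6° → (22.3187, -3.8225, -91.1000° ≡ 268.9000°)
turn_left(75.7°): centre at ρ to the left, rotate +75.7° → (26.2397, -9.0733, 344.6000°)

(26.2397, -9.0733, 344.6000°)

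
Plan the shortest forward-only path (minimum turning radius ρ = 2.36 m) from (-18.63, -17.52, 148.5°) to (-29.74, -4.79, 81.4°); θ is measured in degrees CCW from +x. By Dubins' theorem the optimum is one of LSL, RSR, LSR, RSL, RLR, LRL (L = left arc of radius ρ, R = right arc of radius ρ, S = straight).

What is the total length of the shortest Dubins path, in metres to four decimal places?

Let ψ = atan2(Δy, Δx) = atan2(12.73, -11.11) = 131.1126° be the start→goal bearing.
Normalize: d = |goal − start| / ρ = 16.896301/2.36 = 7.159450, α = (θ_start − ψ) mod 360° = 17.3874° = 0.303468 rad, β = (θ_goal − ψ) mod 360° = 310.2874° = 5.415538 rad.
Common terms: sin α = 0.298832, cos α = 0.954306, sin β = -0.762810, cos β = 0.646623, cos(α−β) = 0.389124, d² = 51.257720. Work in radians in the unit-radius frame; every candidate has L = ρ·(t + p + q).
LSL: p² = 2 + d² − 2cos(α−β) + 2d(sin α − sin β) = 67.681014; p = √p² = 8.226847; φ = atan2(cos β − cos α, d + sin α − sin β) = -0.037409 rad; t = (φ − α) mod 2π = 5.942309 rad, q = (β − φ) mod 2π = 5.452946 rad → L = 2.36·(5.942309 + 8.226847 + 5.452946) = 2.36·19.622102 = 46.308160 m
RSR: p² = 2 + d² − 2cos(α−β) + 2d(sin β − sin α) = 37.277931; p = √p² = 6.105566; φ = atan2(cos α − cos β, d − sin α + sin β) = 0.050415 rad; t = (α − φ) mod 2π = 0.253053 rad, q = (φ − β) mod 2π = 0.918063 rad → L = 2.36·(0.253053 + 6.105566 + 0.918063) = 2.36·7.276682 = 17.172968 m
LSR: p² = d² − 2 + 2cos(α−β) + 2d(sin α + sin β) = 43.392309; p = √p² = 6.587284; φ = atan2(−cos α − cos β, d + sin α + sin β) − atan2(−2, p) = 0.060071 rad; t = (φ − α) mod 2π = 6.039788 rad, q = (φ − β) mod 2π = 0.927718 rad → L = 2.36·(6.039788 + 6.587284 + 0.927718) = 2.36·13.554790 = 31.989304 m
RSL: p² = d² − 2 + 2cos(α−β) − 2d(sin α + sin β) = 56.679628; p = √p² = 7.528587; φ = atan2(cos α + cos β, d − sin α − sin β) − atan2(2, p) = -0.052664 rad; t = (α − φ) mod 2π = 0.356132 rad, q = (β − φ) mod 2π = 5.468201 rad → L = 2.36·(0.356132 + 7.528587 + 5.468201) = 2.36·13.352920 = 31.512892 m
RLR: c = (6 − d² + 2cos(α−β) + 2d(sin α − sin β))/8 = -3.659741, |c| > 1 → infeasible
LRL: c = (6 − d² + 2cos(α−β) − 2d(sin α − sin β))/8 = -7.460127, |c| > 1 → infeasible
Shortest: RSR with L = 17.172968 m ≈ 17.1730 m

17.1730 m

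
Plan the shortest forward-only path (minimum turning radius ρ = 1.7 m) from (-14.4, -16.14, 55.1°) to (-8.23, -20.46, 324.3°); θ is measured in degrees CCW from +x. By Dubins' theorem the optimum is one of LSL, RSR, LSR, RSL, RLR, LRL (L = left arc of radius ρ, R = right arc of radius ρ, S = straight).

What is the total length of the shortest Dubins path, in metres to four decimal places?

Let ψ = atan2(Δy, Δx) = atan2(-4.32, 6.17) = -34.9983° be the start→goal bearing.
Normalize: d = |goal − start| / ρ = 7.532018/1.7 = 4.430599, α = (θ_start − ψ) mod 360° = 90.0983° = 1.572511 rad, β = (θ_goal − ψ) mod 360° = 359.2983° = 6.270937 rad.
Common terms: sin α = 0.999999, cos α = -0.001715, sin β = -0.012248, cos β = 0.999925, cos(α−β) = -0.013962, d² = 19.630208. Work in radians in the unit-radius frame; every candidate has L = ρ·(t + p + q).
LSL: p² = 2 + d² − 2cos(α−β) + 2d(sin α − sin β) = 30.627845; p = √p² = 5.534243; φ = atan2(cos β − cos α, d + sin α − sin β) = 0.181992 rad; t = (φ − α) mod 2π = 4.892667 rad, q = (β − φ) mod 2π = 6.088945 rad → L = 1.7·(4.892667 + 5.534243 + 6.088945) = 1.7·16.515855 = 28.076953 m
RSR: p² = 2 + d² − 2cos(α−β) + 2d(sin β − sin α) = 12.688419; p = √p² = 3.562081; φ = atan2(cos α − cos β, d − sin α + sin β) = -0.285039 rad; t = (α − φ) mod 2π = 1.857550 rad, q = (φ − β) mod 2π = 6.010394 rad → L = 1.7·(1.857550 + 3.562081 + 6.010394) = 1.7·11.430025 = 19.431043 m
LSR: p² = d² − 2 + 2cos(α−β) + 2d(sin α + sin β) = 26.354941; p = √p² = 5.133706; φ = atan2(−cos α − cos β, d + sin α + sin β) − atan2(−2, p) = 0.189308 rad; t = (φ − α) mod 2π = 4.899983 rad, q = (φ − β) mod 2π = 0.201556 rad → L = 1.7·(4.899983 + 5.133706 + 0.201556) = 1.7·10.235245 = 17.399917 m
RSL: p² = d² − 2 + 2cos(α−β) − 2d(sin α + sin β) = 8.849626; p = √p² = 2.974832; φ = atan2(cos α + cos β, d − sin α − sin β) − atan2(2, p) = -0.309698 rad; t = (α − φ) mod 2π = 1.882209 rad, q = (β − φ) mod 2π = 0.297450 rad → L = 1.7·(1.882209 + 2.974832 + 0.297450) = 1.7·5.154491 = 8.762634 m
RLR: c = (6 − d² + 2cos(α−β) + 2d(sin α − sin β))/8 = -0.586052; p = 2π − arccos c = 4.086211 rad; φ = atan2(cos α − cos β, d − sin α + sin β) = -0.285039 rad; t = (α − φ + p/2) mod 2π = 3.900656 rad, q = (α − β − t + p) mod 2π = 1.770314 rad → L = 1.7·(3.900656 + 4.086211 + 1.770314) = 1.7·9.757180 = 16.587207 m
LRL: c = (6 − d² + 2cos(α−β) − 2d(sin α − sin β))/8 = -2.828481, |c| > 1 → infeasible
Shortest: RSL with L = 8.762634 m ≈ 8.7626 m

8.7626 m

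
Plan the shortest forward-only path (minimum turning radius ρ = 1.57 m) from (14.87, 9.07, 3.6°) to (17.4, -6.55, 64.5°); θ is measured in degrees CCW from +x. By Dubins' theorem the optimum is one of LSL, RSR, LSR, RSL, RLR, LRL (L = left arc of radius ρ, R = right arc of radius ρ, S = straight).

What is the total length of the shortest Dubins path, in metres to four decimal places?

20.3455 m

Let ψ = atan2(Δy, Δx) = atan2(-15.62, 2.53) = -80.7996° be the start→goal bearing.
Normalize: d = |goal − start| / ρ = 15.823568/1.57 = 10.078706, α = (θ_start − ψ) mod 360° = 84.3996° = 1.473051 rad, β = (θ_goal − ψ) mod 360° = 145.2996° = 2.535956 rad.
Common terms: sin α = 0.995227, cos α = 0.097590, sin β = 0.569285, cos β = -0.822140, cos(α−β) = 0.486335, d² = 101.580308. Work in radians in the unit-radius frame; every candidate has L = ρ·(t + p + q).
LSL: p² = 2 + d² − 2cos(α−β) + 2d(sin α − sin β) = 111.193514; p = √p² = 10.544834; φ = atan2(cos β − cos α, d + sin α − sin β) = -0.087332 rad; t = (φ − α) mod 2π = 4.722803 rad, q = (β − φ) mod 2π = 2.623288 rad → L = 1.57·(4.722803 + 10.544834 + 2.623288) = 1.57·17.890924 = 28.088751 m
RSR: p² = 2 + d² − 2cos(α−β) + 2d(sin β − sin α) = 94.021760; p = √p² = 9.696482; φ = atan2(cos α − cos β, d − sin α + sin β) = 0.094995 rad; t = (α − φ) mod 2π = 1.378056 rad, q = (φ − β) mod 2π = 3.842224 rad → L = 1.57·(1.378056 + 9.696482 + 3.842224) = 1.57·14.916762 = 23.419316 m
LSR: p² = d² − 2 + 2cos(α−β) + 2d(sin α + sin β) = 132.089490; p = √p² = 11.493019; φ = atan2(−cos α − cos β, d + sin α + sin β) − atan2(−2, p) = 0.234443 rad; t = (φ − α) mod 2π = 5.044577 rad, q = (φ − β) mod 2π = 3.981671 rad → L = 1.57·(5.044577 + 11.493019 + 3.981671) = 1.57·20.519268 = 32.215250 m
RSL: p² = d² − 2 + 2cos(α−β) − 2d(sin α + sin β) = 69.016467; p = √p² = 8.307615; φ = atan2(cos α + cos β, d − sin α − sin β) − atan2(2, p) = -0.321142 rad; t = (α − φ) mod 2π = 1.794193 rad, q = (β − φ) mod 2π = 2.857098 rad → L = 1.57·(1.794193 + 8.307615 + 2.857098) = 1.57·12.958906 = 20.345483 m
RLR: c = (6 − d² + 2cos(α−β) + 2d(sin α − sin β))/8 = -10.752720, |c| > 1 → infeasible
LRL: c = (6 − d² + 2cos(α−β) − 2d(sin α − sin β))/8 = -12.899189, |c| > 1 → infeasible
Shortest: RSL with L = 20.345483 m ≈ 20.3455 m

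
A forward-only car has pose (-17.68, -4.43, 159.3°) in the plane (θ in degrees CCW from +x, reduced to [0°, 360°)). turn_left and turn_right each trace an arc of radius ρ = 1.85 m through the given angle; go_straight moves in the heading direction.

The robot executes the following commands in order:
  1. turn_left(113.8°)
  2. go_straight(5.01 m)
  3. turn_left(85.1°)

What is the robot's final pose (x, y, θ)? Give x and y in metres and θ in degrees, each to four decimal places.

(-18.1211, -13.0123, 358.2000°)

set_pose: (x, y, θ) = (-17.6800, -4.4300, 159.3000°), ρ = 1.85
turn_left(113.8°): centre at ρ to the left, rotate +113.8° → (-20.1812, -6.2606, 273.1000°)
go_straight(5.01): x += 5.01·cos θ, y += 5.01·sin θ → (-19.9103, -11.2633, 273.1000°)
turn_left(85.1°): centre at ρ to the left, rotate +85.1° → (-18.1211, -13.0123, 358.2000°)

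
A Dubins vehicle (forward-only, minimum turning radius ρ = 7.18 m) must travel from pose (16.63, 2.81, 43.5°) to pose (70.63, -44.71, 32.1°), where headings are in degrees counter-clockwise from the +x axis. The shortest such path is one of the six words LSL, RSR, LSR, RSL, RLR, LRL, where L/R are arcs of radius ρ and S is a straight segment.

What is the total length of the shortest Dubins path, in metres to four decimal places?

Let ψ = atan2(Δy, Δx) = atan2(-47.52, 54.00) = -41.3478° be the start→goal bearing.
Normalize: d = |goal − start| / ρ = 71.931567/7.18 = 10.018324, α = (θ_start − ψ) mod 360° = 84.8478° = 1.480873 rad, β = (θ_goal − ψ) mod 360° = 73.4478° = 1.281906 rad.
Common terms: sin α = 0.995960, cos α = 0.089802, sin β = 0.958560, cos β = 0.284889, cos(α−β) = 0.980271, d² = 100.366819. Work in radians in the unit-radius frame; every candidate has L = ρ·(t + p + q).
LSL: p² = 2 + d² − 2cos(α−β) + 2d(sin α − sin β) = 101.155630; p = √p² = 10.057616; φ = atan2(cos β − cos α, d + sin α − sin β) = 0.019398 rad; t = (φ − α) mod 2π = 4.821710 rad, q = (β − φ) mod 2π = 1.262507 rad → L = 7.18·(4.821710 + 10.057616 + 1.262507) = 7.18·16.141833 = 115.898363 m
RSR: p² = 2 + d² − 2cos(α−β) + 2d(sin β − sin α) = 99.656923; p = √p² = 9.982831; φ = atan2(cos α − cos β, d − sin α + sin β) = -0.019543 rad; t = (α − φ) mod 2π = 1.500417 rad, q = (φ − β) mod 2π = 4.981736 rad → L = 7.18·(1.500417 + 9.982831 + 4.981736) = 7.18·16.464984 = 118.218587 m
LSR: p² = d² − 2 + 2cos(α−β) + 2d(sin α + sin β) = 139.489393; p = √p² = 11.810563; φ = atan2(−cos α − cos β, d + sin α + sin β) − atan2(−2, p) = 0.136464 rad; t = (φ − α) mod 2π = 4.938776 rad, q = (φ − β) mod 2π = 5.137743 rad → L = 7.18·(4.938776 + 11.810563 + 5.137743) = 7.18·21.887082 = 157.149250 m
RSL: p² = d² − 2 + 2cos(α−β) − 2d(sin α + sin β) = 61.165330; p = √p² = 7.820827; φ = atan2(cos α + cos β, d − sin α − sin β) − atan2(2, p) = -0.203929 rad; t = (α − φ) mod 2π = 1.684803 rad, q = (β − φ) mod 2π = 1.485835 rad → L = 7.18·(1.684803 + 7.820827 + 1.485835) = 7.18·10.991464 = 78.918713 m
RLR: c = (6 − d² + 2cos(α−β) + 2d(sin α − sin β))/8 = -11.457115, |c| > 1 → infeasible
LRL: c = (6 − d² + 2cos(α−β) − 2d(sin α − sin β))/8 = -11.644454, |c| > 1 → infeasible
Shortest: RSL with L = 78.918713 m ≈ 78.9187 m

78.9187 m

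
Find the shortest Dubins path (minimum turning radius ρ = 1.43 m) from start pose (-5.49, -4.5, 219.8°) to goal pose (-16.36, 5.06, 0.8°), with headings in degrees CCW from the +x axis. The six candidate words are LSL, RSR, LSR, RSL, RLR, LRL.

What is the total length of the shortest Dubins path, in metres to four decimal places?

Let ψ = atan2(Δy, Δx) = atan2(9.56, -10.87) = 138.6689° be the start→goal bearing.
Normalize: d = |goal − start| / ρ = 14.475859/1.43 = 10.122978, α = (θ_start − ψ) mod 360° = 81.1311° = 1.416005 rad, β = (θ_goal − ψ) mod 360° = 222.1311° = 3.876920 rad.
Common terms: sin α = 0.988044, cos α = 0.154173, sin β = -0.670830, cos β = -0.741611, cos(α−β) = -0.777146, d² = 102.474693. Work in radians in the unit-radius frame; every candidate has L = ρ·(t + p + q).
LSL: p² = 2 + d² − 2cos(α−β) + 2d(sin α − sin β) = 139.614468; p = √p² = 11.815857; φ = atan2(cos β − cos α, d + sin α − sin β) = -0.075885 rad; t = (φ − α) mod 2π = 4.791295 rad, q = (β − φ) mod 2π = 3.952805 rad → L = 1.43·(4.791295 + 11.815857 + 3.952805) = 1.43·20.559956 = 29.400737 m
RSR: p² = 2 + d² − 2cos(α−β) + 2d(sin β − sin α) = 72.443503; p = √p² = 8.511375; φ = atan2(cos α − cos β, d − sin α + sin β) = 0.105441 rad; t = (α − φ) mod 2π = 1.310565 rad, q = (φ − β) mod 2π = 2.511706 rad → L = 1.43·(1.310565 + 8.511375 + 2.511706) = 1.43·12.333646 = 17.637114 m
LSR: p² = d² − 2 + 2cos(α−β) + 2d(sin α + sin β) = 105.342703; p = √p² = 10.263659; φ = atan2(−cos α − cos β, d + sin α + sin β) − atan2(−2, p) = 0.248658 rad; t = (φ − α) mod 2π = 5.115838 rad, q = (φ − β) mod 2π = 2.654924 rad → L = 1.43·(5.115838 + 10.263659 + 2.654924) = 1.43·18.034421 = 25.789223 m
RSL: p² = d² − 2 + 2cos(α−β) − 2d(sin α + sin β) = 92.498099; p = √p² = 9.617593; φ = atan2(cos α + cos β, d − sin α − sin β) − atan2(2, p) = -0.264866 rad; t = (α − φ) mod 2π = 1.680871 rad, q = (β − φ) mod 2π = 4.141786 rad → L = 1.43·(1.680871 + 9.617593 + 4.141786) = 1.43·15.440250 = 22.079558 m
RLR: c = (6 − d² + 2cos(α−β) + 2d(sin α − sin β))/8 = -8.055438, |c| > 1 → infeasible
LRL: c = (6 − d² + 2cos(α−β) − 2d(sin α − sin β))/8 = -16.451808, |c| > 1 → infeasible
Shortest: RSR with L = 17.637114 m ≈ 17.6371 m

17.6371 m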